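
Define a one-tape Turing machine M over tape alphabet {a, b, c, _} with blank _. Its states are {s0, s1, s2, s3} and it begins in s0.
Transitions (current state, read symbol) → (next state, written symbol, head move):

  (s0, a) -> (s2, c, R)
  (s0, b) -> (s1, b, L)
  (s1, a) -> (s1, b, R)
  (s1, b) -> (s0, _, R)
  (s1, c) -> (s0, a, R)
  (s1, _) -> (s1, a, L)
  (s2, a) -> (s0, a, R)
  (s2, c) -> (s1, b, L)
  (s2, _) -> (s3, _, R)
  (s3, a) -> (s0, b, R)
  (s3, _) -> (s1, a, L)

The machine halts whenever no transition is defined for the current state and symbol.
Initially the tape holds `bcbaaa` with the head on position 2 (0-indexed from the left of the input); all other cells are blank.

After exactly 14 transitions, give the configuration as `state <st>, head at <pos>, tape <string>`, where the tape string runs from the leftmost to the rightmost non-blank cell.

s0 | bc[b]aaa___   read b → write b, move L, go to s1
s1 | b[c]baaa___   read c → write a, move R, go to s0
s0 | ba[b]aaa___   read b → write b, move L, go to s1
s1 | b[a]baaa___   read a → write b, move R, go to s1
s1 | bb[b]aaa___   read b → write _, move R, go to s0
s0 | bb_[a]aa___   read a → write c, move R, go to s2
s2 | bb_c[a]a___   read a → write a, move R, go to s0
s0 | bb_ca[a]___   read a → write c, move R, go to s2
s2 | bb_cac[_]__   read _ → write _, move R, go to s3
s3 | bb_cac_[_]_   read _ → write a, move L, go to s1
s1 | bb_cac[_]a_   read _ → write a, move L, go to s1
s1 | bb_ca[c]aa_   read c → write a, move R, go to s0
s0 | bb_caa[a]a_   read a → write c, move R, go to s2
s2 | bb_caac[a]_   read a → write a, move R, go to s0
s0 | bb_caaca[_]
After 14 steps: state s0, head at 8, tape bb_caaca.

state s0, head at 8, tape bb_caaca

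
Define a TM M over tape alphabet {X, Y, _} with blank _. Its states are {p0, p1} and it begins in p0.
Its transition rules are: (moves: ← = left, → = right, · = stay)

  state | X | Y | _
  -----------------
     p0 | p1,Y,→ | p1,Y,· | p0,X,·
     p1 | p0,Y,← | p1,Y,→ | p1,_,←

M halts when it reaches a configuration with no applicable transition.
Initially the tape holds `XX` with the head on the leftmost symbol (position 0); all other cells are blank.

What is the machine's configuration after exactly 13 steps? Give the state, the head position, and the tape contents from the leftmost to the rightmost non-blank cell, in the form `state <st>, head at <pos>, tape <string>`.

state p1, head at 2, tape YY

state=p0 head=0 tape=[X]X_   (p0,X)→(p1,Y,→)
state=p1 head=1 tape=Y[X]_   (p1,X)→(p0,Y,←)
state=p0 head=0 tape=[Y]Y_   (p0,Y)→(p1,Y,·)
state=p1 head=0 tape=[Y]Y_   (p1,Y)→(p1,Y,→)
state=p1 head=1 tape=Y[Y]_   (p1,Y)→(p1,Y,→)
state=p1 head=2 tape=YY[_]   (p1,_)→(p1,_,←)
state=p1 head=1 tape=Y[Y]_   (p1,Y)→(p1,Y,→)
state=p1 head=2 tape=YY[_]   (p1,_)→(p1,_,←)
state=p1 head=1 tape=Y[Y]_   (p1,Y)→(p1,Y,→)
state=p1 head=2 tape=YY[_]   (p1,_)→(p1,_,←)
state=p1 head=1 tape=Y[Y]_   (p1,Y)→(p1,Y,→)
state=p1 head=2 tape=YY[_]   (p1,_)→(p1,_,←)
state=p1 head=1 tape=Y[Y]_   (p1,Y)→(p1,Y,→)
state=p1 head=2 tape=YY[_]
After 13 steps: state p1, head at 2, tape YY.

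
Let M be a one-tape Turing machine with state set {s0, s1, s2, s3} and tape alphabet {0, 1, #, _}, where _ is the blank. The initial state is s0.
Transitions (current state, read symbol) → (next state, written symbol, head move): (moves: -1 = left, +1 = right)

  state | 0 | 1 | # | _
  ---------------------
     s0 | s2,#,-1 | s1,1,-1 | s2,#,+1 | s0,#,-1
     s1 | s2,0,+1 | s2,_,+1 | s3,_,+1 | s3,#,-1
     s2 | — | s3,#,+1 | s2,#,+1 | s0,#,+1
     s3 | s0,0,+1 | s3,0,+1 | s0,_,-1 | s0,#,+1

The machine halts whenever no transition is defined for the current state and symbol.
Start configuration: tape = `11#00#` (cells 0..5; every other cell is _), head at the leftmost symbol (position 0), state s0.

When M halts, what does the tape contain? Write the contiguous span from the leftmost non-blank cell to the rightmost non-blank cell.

s0 | __[1]1#00#   read 1 → write 1, move -1, go to s1
s1 | _[_]11#00#   read _ → write #, move -1, go to s3
s3 | [_]#11#00#   read _ → write #, move +1, go to s0
s0 | #[#]11#00#   read # → write #, move +1, go to s2
s2 | ##[1]1#00#   read 1 → write #, move +1, go to s3
s3 | ###[1]#00#   read 1 → write 0, move +1, go to s3
s3 | ###0[#]00#   read # → write _, move -1, go to s0
s0 | ###[0]_00#   read 0 → write #, move -1, go to s2
s2 | ##[#]#_00#   read # → write #, move +1, go to s2
s2 | ###[#]_00#   read # → write #, move +1, go to s2
s2 | ####[_]00#   read _ → write #, move +1, go to s0
s0 | #####[0]0#   read 0 → write #, move -1, go to s2
s2 | ####[#]#0#   read # → write #, move +1, go to s2
s2 | #####[#]0#   read # → write #, move +1, go to s2
s2 | ######[0]#
The non-blank tape span at halt is ######0#.

######0#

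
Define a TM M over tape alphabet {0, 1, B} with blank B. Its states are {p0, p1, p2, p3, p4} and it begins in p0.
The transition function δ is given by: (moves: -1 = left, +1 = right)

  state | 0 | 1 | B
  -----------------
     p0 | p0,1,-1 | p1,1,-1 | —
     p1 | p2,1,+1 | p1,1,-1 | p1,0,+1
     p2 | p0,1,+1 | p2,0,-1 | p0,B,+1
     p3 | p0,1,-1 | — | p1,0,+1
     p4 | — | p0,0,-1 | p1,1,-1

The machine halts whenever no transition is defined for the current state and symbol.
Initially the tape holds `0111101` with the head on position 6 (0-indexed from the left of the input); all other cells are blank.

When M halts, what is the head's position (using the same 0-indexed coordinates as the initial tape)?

-2

state=p0 head=6 tape=BB011110[1]   (p0,1)→(p1,1,-1)
state=p1 head=5 tape=BB01111[0]1   (p1,0)→(p2,1,+1)
state=p2 head=6 tape=BB011111[1]   (p2,1)→(p2,0,-1)
state=p2 head=5 tape=BB01111[1]0   (p2,1)→(p2,0,-1)
state=p2 head=4 tape=BB0111[1]00   (p2,1)→(p2,0,-1)
state=p2 head=3 tape=BB011[1]000   (p2,1)→(p2,0,-1)
state=p2 head=2 tape=BB01[1]0000   (p2,1)→(p2,0,-1)
state=p2 head=1 tape=BB0[1]00000   (p2,1)→(p2,0,-1)
state=p2 head=0 tape=BB[0]000000   (p2,0)→(p0,1,+1)
state=p0 head=1 tape=BB1[0]00000   (p0,0)→(p0,1,-1)
state=p0 head=0 tape=BB[1]100000   (p0,1)→(p1,1,-1)
state=p1 head=-1 tape=B[B]1100000   (p1,B)→(p1,0,+1)
state=p1 head=0 tape=B0[1]100000   (p1,1)→(p1,1,-1)
state=p1 head=-1 tape=B[0]1100000   (p1,0)→(p2,1,+1)
state=p2 head=0 tape=B1[1]100000   (p2,1)→(p2,0,-1)
state=p2 head=-1 tape=B[1]0100000   (p2,1)→(p2,0,-1)
state=p2 head=-2 tape=[B]00100000   (p2,B)→(p0,B,+1)
state=p0 head=-1 tape=B[0]0100000   (p0,0)→(p0,1,-1)
state=p0 head=-2 tape=[B]10100000
At halt the head is at cell -2.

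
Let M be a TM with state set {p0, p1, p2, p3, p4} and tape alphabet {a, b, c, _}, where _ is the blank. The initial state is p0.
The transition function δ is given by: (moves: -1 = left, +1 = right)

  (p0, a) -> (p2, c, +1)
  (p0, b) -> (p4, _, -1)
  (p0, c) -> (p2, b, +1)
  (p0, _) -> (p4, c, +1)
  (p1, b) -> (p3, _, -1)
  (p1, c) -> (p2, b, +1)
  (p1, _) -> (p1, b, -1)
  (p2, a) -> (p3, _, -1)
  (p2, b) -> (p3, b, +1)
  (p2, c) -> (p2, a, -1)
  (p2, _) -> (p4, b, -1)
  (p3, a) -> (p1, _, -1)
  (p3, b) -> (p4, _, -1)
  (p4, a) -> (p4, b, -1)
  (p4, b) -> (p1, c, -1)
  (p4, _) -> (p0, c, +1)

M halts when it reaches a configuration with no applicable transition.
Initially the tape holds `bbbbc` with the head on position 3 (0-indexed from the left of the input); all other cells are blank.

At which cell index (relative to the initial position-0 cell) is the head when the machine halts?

0

state=p0 head=3 tape=_bbb[b]c   (p0,b)→(p4,_,-1)
state=p4 head=2 tape=_bb[b]_c   (p4,b)→(p1,c,-1)
state=p1 head=1 tape=_b[b]c_c   (p1,b)→(p3,_,-1)
state=p3 head=0 tape=_[b]_c_c   (p3,b)→(p4,_,-1)
state=p4 head=-1 tape=[_]__c_c   (p4,_)→(p0,c,+1)
state=p0 head=0 tape=c[_]_c_c   (p0,_)→(p4,c,+1)
state=p4 head=1 tape=cc[_]c_c   (p4,_)→(p0,c,+1)
state=p0 head=2 tape=ccc[c]_c   (p0,c)→(p2,b,+1)
state=p2 head=3 tape=cccb[_]c   (p2,_)→(p4,b,-1)
state=p4 head=2 tape=ccc[b]bc   (p4,b)→(p1,c,-1)
state=p1 head=1 tape=cc[c]cbc   (p1,c)→(p2,b,+1)
state=p2 head=2 tape=ccb[c]bc   (p2,c)→(p2,a,-1)
state=p2 head=1 tape=cc[b]abc   (p2,b)→(p3,b,+1)
state=p3 head=2 tape=ccb[a]bc   (p3,a)→(p1,_,-1)
state=p1 head=1 tape=cc[b]_bc   (p1,b)→(p3,_,-1)
state=p3 head=0 tape=c[c]__bc
At halt the head is at cell 0.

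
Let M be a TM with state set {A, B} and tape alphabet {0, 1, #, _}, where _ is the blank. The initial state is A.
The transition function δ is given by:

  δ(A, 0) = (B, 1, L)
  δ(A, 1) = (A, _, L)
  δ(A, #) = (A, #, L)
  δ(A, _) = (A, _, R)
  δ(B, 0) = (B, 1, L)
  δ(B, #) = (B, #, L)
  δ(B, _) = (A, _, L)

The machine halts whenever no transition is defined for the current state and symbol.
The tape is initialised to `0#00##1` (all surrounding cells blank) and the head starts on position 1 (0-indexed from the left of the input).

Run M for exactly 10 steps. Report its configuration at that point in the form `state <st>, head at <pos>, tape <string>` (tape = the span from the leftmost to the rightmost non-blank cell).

state=A head=1 tape=__0[#]00##1   (A,#)→(A,#,L)
state=A head=0 tape=__[0]#00##1   (A,0)→(B,1,L)
state=B head=-1 tape=_[_]1#00##1   (B,_)→(A,_,L)
state=A head=-2 tape=[_]_1#00##1   (A,_)→(A,_,R)
state=A head=-1 tape=_[_]1#00##1   (A,_)→(A,_,R)
state=A head=0 tape=__[1]#00##1   (A,1)→(A,_,L)
state=A head=-1 tape=_[_]_#00##1   (A,_)→(A,_,R)
state=A head=0 tape=__[_]#00##1   (A,_)→(A,_,R)
state=A head=1 tape=___[#]00##1   (A,#)→(A,#,L)
state=A head=0 tape=__[_]#00##1   (A,_)→(A,_,R)
state=A head=1 tape=___[#]00##1
After 10 steps: state A, head at 1, tape #00##1.

state A, head at 1, tape #00##1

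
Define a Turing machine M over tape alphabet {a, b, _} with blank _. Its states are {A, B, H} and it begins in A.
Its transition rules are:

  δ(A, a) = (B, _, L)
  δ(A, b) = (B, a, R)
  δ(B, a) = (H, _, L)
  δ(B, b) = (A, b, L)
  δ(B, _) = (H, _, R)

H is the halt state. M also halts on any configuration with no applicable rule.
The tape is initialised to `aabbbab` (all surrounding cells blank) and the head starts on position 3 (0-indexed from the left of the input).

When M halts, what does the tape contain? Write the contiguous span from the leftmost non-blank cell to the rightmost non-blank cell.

b_bab

A | _aab[b]bab   read b → write a, move R, go to B
B | _aaba[b]ab   read b → write b, move L, go to A
A | _aab[a]bab   read a → write _, move L, go to B
B | _aa[b]_bab   read b → write b, move L, go to A
A | _a[a]b_bab   read a → write _, move L, go to B
B | _[a]_b_bab   read a → write _, move L, go to H
H | [_]__b_bab
The non-blank tape span at halt is b_bab.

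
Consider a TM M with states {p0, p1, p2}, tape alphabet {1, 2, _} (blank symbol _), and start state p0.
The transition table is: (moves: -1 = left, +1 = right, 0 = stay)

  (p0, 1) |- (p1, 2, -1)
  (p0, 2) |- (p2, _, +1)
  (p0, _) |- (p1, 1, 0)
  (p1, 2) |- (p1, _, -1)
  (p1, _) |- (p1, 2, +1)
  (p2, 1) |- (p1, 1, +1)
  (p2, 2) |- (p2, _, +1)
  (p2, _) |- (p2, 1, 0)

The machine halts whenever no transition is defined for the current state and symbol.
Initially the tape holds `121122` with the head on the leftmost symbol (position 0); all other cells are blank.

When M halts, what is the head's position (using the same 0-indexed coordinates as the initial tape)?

2

p0 | ___[1]21122   read 1 → write 2, move -1, go to p1
p1 | __[_]221122   read _ → write 2, move +1, go to p1
p1 | __2[2]21122   read 2 → write _, move -1, go to p1
p1 | __[2]_21122   read 2 → write _, move -1, go to p1
p1 | _[_]__21122   read _ → write 2, move +1, go to p1
p1 | _2[_]_21122   read _ → write 2, move +1, go to p1
p1 | _22[_]21122   read _ → write 2, move +1, go to p1
p1 | _222[2]1122   read 2 → write _, move -1, go to p1
p1 | _22[2]_1122   read 2 → write _, move -1, go to p1
p1 | _2[2]__1122   read 2 → write _, move -1, go to p1
p1 | _[2]___1122   read 2 → write _, move -1, go to p1
p1 | [_]____1122   read _ → write 2, move +1, go to p1
p1 | 2[_]___1122   read _ → write 2, move +1, go to p1
p1 | 22[_]__1122   read _ → write 2, move +1, go to p1
p1 | 222[_]_1122   read _ → write 2, move +1, go to p1
p1 | 2222[_]1122   read _ → write 2, move +1, go to p1
p1 | 22222[1]122
At halt the head is at cell 2.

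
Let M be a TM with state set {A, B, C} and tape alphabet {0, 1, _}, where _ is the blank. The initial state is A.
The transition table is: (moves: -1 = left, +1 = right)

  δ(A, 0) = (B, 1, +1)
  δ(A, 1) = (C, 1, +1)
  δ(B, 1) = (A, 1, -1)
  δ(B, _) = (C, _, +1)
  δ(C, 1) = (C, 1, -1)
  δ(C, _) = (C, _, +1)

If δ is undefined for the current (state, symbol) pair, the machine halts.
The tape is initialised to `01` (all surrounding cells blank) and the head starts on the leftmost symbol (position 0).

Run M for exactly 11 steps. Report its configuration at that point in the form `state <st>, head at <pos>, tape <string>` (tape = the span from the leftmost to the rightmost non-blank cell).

state=A head=0 tape=_[0]1   (A,0)→(B,1,+1)
state=B head=1 tape=_1[1]   (B,1)→(A,1,-1)
state=A head=0 tape=_[1]1   (A,1)→(C,1,+1)
state=C head=1 tape=_1[1]   (C,1)→(C,1,-1)
state=C head=0 tape=_[1]1   (C,1)→(C,1,-1)
state=C head=-1 tape=[_]11   (C,_)→(C,_,+1)
state=C head=0 tape=_[1]1   (C,1)→(C,1,-1)
state=C head=-1 tape=[_]11   (C,_)→(C,_,+1)
state=C head=0 tape=_[1]1   (C,1)→(C,1,-1)
state=C head=-1 tape=[_]11   (C,_)→(C,_,+1)
state=C head=0 tape=_[1]1   (C,1)→(C,1,-1)
state=C head=-1 tape=[_]11
After 11 steps: state C, head at -1, tape 11.

state C, head at -1, tape 11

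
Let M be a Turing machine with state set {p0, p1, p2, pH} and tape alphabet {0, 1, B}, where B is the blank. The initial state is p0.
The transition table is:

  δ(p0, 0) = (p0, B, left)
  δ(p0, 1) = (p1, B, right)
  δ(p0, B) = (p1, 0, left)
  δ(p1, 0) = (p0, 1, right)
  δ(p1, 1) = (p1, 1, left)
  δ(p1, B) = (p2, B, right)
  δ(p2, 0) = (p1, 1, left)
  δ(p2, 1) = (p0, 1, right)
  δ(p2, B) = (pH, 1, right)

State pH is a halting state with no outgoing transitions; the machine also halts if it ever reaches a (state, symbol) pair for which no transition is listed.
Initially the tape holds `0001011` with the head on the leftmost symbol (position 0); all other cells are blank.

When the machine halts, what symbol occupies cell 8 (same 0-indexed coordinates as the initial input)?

p0 | BB[0]001011BBB   read 0 → write B, move left, go to p0
p0 | B[B]B001011BBB   read B → write 0, move left, go to p1
p1 | [B]0B001011BBB   read B → write B, move right, go to p2
p2 | B[0]B001011BBB   read 0 → write 1, move left, go to p1
p1 | [B]1B001011BBB   read B → write B, move right, go to p2
p2 | B[1]B001011BBB   read 1 → write 1, move right, go to p0
p0 | B1[B]001011BBB   read B → write 0, move left, go to p1
p1 | B[1]0001011BBB   read 1 → write 1, move left, go to p1
p1 | [B]10001011BBB   read B → write B, move right, go to p2
p2 | B[1]0001011BBB   read 1 → write 1, move right, go to p0
p0 | B1[0]001011BBB   read 0 → write B, move left, go to p0
p0 | B[1]B001011BBB   read 1 → write B, move right, go to p1
p1 | BB[B]001011BBB   read B → write B, move right, go to p2
p2 | BBB[0]01011BBB   read 0 → write 1, move left, go to p1
p1 | BB[B]101011BBB   read B → write B, move right, go to p2
p2 | BBB[1]01011BBB   read 1 → write 1, move right, go to p0
p0 | BBB1[0]1011BBB   read 0 → write B, move left, go to p0
p0 | BBB[1]B1011BBB   read 1 → write B, move right, go to p1
p1 | BBBB[B]1011BBB   read B → write B, move right, go to p2
p2 | BBBBB[1]011BBB   read 1 → write 1, move right, go to p0
p0 | BBBBB1[0]11BBB   read 0 → write B, move left, go to p0
p0 | BBBBB[1]B11BBB   read 1 → write B, move right, go to p1
p1 | BBBBBB[B]11BBB   read B → write B, move right, go to p2
p2 | BBBBBBB[1]1BBB   read 1 → write 1, move right, go to p0
p0 | BBBBBBB1[1]BBB   read 1 → write B, move right, go to p1
p1 | BBBBBBB1B[B]BB   read B → write B, move right, go to p2
p2 | BBBBBBB1BB[B]B   read B → write 1, move right, go to pH
pH | BBBBBBB1BB1[B]
Cell 8 holds 1 when M halts.

1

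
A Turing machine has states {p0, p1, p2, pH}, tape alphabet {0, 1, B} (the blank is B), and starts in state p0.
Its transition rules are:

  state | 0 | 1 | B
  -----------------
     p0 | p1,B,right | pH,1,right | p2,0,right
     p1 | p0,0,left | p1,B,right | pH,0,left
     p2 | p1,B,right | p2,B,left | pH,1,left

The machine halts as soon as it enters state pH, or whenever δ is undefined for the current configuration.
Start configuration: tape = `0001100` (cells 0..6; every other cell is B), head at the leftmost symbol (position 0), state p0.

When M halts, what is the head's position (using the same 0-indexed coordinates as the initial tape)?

p0 | [0]001100B   read 0 → write B, move right, go to p1
p1 | B[0]01100B   read 0 → write 0, move left, go to p0
p0 | [B]001100B   read B → write 0, move right, go to p2
p2 | 0[0]01100B   read 0 → write B, move right, go to p1
p1 | 0B[0]1100B   read 0 → write 0, move left, go to p0
p0 | 0[B]01100B   read B → write 0, move right, go to p2
p2 | 00[0]1100B   read 0 → write B, move right, go to p1
p1 | 00B[1]100B   read 1 → write B, move right, go to p1
p1 | 00BB[1]00B   read 1 → write B, move right, go to p1
p1 | 00BBB[0]0B   read 0 → write 0, move left, go to p0
p0 | 00BB[B]00B   read B → write 0, move right, go to p2
p2 | 00BB0[0]0B   read 0 → write B, move right, go to p1
p1 | 00BB0B[0]B   read 0 → write 0, move left, go to p0
p0 | 00BB0[B]0B   read B → write 0, move right, go to p2
p2 | 00BB00[0]B   read 0 → write B, move right, go to p1
p1 | 00BB00B[B]   read B → write 0, move left, go to pH
pH | 00BB00[B]0
At halt the head is at cell 6.

6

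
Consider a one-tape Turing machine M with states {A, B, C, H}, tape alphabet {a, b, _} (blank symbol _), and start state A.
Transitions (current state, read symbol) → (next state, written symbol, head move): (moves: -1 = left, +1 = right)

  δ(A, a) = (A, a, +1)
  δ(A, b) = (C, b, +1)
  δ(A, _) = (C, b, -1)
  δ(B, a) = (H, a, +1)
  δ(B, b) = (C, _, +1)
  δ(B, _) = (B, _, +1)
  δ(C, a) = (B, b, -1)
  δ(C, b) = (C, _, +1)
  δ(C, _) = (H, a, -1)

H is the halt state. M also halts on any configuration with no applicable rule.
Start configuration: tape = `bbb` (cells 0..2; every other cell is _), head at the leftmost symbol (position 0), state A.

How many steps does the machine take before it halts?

4

state=A head=0 tape=[b]bb_   (A,b)→(C,b,+1)
state=C head=1 tape=b[b]b_   (C,b)→(C,_,+1)
state=C head=2 tape=b_[b]_   (C,b)→(C,_,+1)
state=C head=3 tape=b__[_]   (C,_)→(H,a,-1)
state=H head=2 tape=b_[_]a
M halts after 4 transitions.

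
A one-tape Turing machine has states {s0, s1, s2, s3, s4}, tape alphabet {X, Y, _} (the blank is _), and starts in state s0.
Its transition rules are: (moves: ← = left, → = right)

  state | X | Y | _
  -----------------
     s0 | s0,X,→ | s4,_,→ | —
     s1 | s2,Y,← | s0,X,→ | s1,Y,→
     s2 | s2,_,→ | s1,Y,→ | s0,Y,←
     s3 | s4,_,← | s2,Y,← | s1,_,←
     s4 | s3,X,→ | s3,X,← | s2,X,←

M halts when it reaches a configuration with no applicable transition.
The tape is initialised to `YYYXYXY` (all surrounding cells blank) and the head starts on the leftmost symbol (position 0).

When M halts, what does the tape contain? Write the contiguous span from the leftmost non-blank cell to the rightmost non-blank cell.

s0 | _[Y]YYXYXY__   read Y → write _, move →, go to s4
s4 | __[Y]YXYXY__   read Y → write X, move ←, go to s3
s3 | _[_]XYXYXY__   read _ → write _, move ←, go to s1
s1 | [_]_XYXYXY__   read _ → write Y, move →, go to s1
s1 | Y[_]XYXYXY__   read _ → write Y, move →, go to s1
s1 | YY[X]YXYXY__   read X → write Y, move ←, go to s2
s2 | Y[Y]YYXYXY__   read Y → write Y, move →, go to s1
s1 | YY[Y]YXYXY__   read Y → write X, move →, go to s0
s0 | YYX[Y]XYXY__   read Y → write _, move →, go to s4
s4 | YYX_[X]YXY__   read X → write X, move →, go to s3
s3 | YYX_X[Y]XY__   read Y → write Y, move ←, go to s2
s2 | YYX_[X]YXY__   read X → write _, move →, go to s2
s2 | YYX__[Y]XY__   read Y → write Y, move →, go to s1
s1 | YYX__Y[X]Y__   read X → write Y, move ←, go to s2
s2 | YYX__[Y]YY__   read Y → write Y, move →, go to s1
s1 | YYX__Y[Y]Y__   read Y → write X, move →, go to s0
s0 | YYX__YX[Y]__   read Y → write _, move →, go to s4
s4 | YYX__YX_[_]_   read _ → write X, move ←, go to s2
s2 | YYX__YX[_]X_   read _ → write Y, move ←, go to s0
s0 | YYX__Y[X]YX_   read X → write X, move →, go to s0
s0 | YYX__YX[Y]X_   read Y → write _, move →, go to s4
s4 | YYX__YX_[X]_   read X → write X, move →, go to s3
s3 | YYX__YX_X[_]   read _ → write _, move ←, go to s1
s1 | YYX__YX_[X]_   read X → write Y, move ←, go to s2
s2 | YYX__YX[_]Y_   read _ → write Y, move ←, go to s0
s0 | YYX__Y[X]YY_   read X → write X, move →, go to s0
s0 | YYX__YX[Y]Y_   read Y → write _, move →, go to s4
s4 | YYX__YX_[Y]_   read Y → write X, move ←, go to s3
s3 | YYX__YX[_]X_   read _ → write _, move ←, go to s1
s1 | YYX__Y[X]_X_   read X → write Y, move ←, go to s2
s2 | YYX__[Y]Y_X_   read Y → write Y, move →, go to s1
s1 | YYX__Y[Y]_X_   read Y → write X, move →, go to s0
s0 | YYX__YX[_]X_
The non-blank tape span at halt is YYX__YX_X.

YYX__YX_X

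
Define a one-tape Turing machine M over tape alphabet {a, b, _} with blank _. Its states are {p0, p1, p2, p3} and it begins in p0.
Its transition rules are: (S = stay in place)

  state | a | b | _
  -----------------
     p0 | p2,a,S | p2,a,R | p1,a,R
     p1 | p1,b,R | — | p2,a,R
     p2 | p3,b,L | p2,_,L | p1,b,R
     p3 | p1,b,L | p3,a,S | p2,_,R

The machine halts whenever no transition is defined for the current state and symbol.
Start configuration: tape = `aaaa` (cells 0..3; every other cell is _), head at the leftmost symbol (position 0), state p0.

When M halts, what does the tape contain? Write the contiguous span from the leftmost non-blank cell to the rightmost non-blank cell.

bbbaa

p0 | _[a]aaa   read a → write a, move S, go to p2
p2 | _[a]aaa   read a → write b, move L, go to p3
p3 | [_]baaa   read _ → write _, move R, go to p2
p2 | _[b]aaa   read b → write _, move L, go to p2
p2 | [_]_aaa   read _ → write b, move R, go to p1
p1 | b[_]aaa   read _ → write a, move R, go to p2
p2 | ba[a]aa   read a → write b, move L, go to p3
p3 | b[a]baa   read a → write b, move L, go to p1
p1 | [b]bbaa
The non-blank tape span at halt is bbbaa.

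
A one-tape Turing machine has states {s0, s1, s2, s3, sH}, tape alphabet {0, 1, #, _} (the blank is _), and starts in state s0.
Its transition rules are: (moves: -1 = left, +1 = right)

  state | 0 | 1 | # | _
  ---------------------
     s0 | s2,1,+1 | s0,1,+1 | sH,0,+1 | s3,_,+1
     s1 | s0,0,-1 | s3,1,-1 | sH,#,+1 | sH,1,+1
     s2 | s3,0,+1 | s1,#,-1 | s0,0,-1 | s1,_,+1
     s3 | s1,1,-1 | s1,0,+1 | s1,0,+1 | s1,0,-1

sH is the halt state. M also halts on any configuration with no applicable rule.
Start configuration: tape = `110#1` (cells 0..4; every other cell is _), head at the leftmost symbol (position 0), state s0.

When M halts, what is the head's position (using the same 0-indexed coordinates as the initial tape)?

0

state=s0 head=0 tape=_[1]10#1   (s0,1)→(s0,1,+1)
state=s0 head=1 tape=_1[1]0#1   (s0,1)→(s0,1,+1)
state=s0 head=2 tape=_11[0]#1   (s0,0)→(s2,1,+1)
state=s2 head=3 tape=_111[#]1   (s2,#)→(s0,0,-1)
state=s0 head=2 tape=_11[1]01   (s0,1)→(s0,1,+1)
state=s0 head=3 tape=_111[0]1   (s0,0)→(s2,1,+1)
state=s2 head=4 tape=_1111[1]   (s2,1)→(s1,#,-1)
state=s1 head=3 tape=_111[1]#   (s1,1)→(s3,1,-1)
state=s3 head=2 tape=_11[1]1#   (s3,1)→(s1,0,+1)
state=s1 head=3 tape=_110[1]#   (s1,1)→(s3,1,-1)
state=s3 head=2 tape=_11[0]1#   (s3,0)→(s1,1,-1)
state=s1 head=1 tape=_1[1]11#   (s1,1)→(s3,1,-1)
state=s3 head=0 tape=_[1]111#   (s3,1)→(s1,0,+1)
state=s1 head=1 tape=_0[1]11#   (s1,1)→(s3,1,-1)
state=s3 head=0 tape=_[0]111#   (s3,0)→(s1,1,-1)
state=s1 head=-1 tape=[_]1111#   (s1,_)→(sH,1,+1)
state=sH head=0 tape=1[1]111#
At halt the head is at cell 0.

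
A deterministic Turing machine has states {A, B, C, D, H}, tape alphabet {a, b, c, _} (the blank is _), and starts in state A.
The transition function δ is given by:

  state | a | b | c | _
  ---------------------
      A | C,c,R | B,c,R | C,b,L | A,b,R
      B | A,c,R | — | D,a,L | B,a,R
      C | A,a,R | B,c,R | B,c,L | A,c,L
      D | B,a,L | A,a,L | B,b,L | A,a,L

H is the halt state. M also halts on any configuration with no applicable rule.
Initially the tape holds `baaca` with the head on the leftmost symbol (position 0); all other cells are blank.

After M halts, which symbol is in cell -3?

A | ___[b]aaca   read b → write c, move R, go to B
B | ___c[a]aca   read a → write c, move R, go to A
A | ___cc[a]ca   read a → write c, move R, go to C
C | ___ccc[c]a   read c → write c, move L, go to B
B | ___cc[c]ca   read c → write a, move L, go to D
D | ___c[c]aca   read c → write b, move L, go to B
B | ___[c]baca   read c → write a, move L, go to D
D | __[_]abaca   read _ → write a, move L, go to A
A | _[_]aabaca   read _ → write b, move R, go to A
A | _b[a]abaca   read a → write c, move R, go to C
C | _bc[a]baca   read a → write a, move R, go to A
A | _bca[b]aca   read b → write c, move R, go to B
B | _bcac[a]ca   read a → write c, move R, go to A
A | _bcacc[c]a   read c → write b, move L, go to C
C | _bcac[c]ba   read c → write c, move L, go to B
B | _bca[c]cba   read c → write a, move L, go to D
D | _bc[a]acba   read a → write a, move L, go to B
B | _b[c]aacba   read c → write a, move L, go to D
D | _[b]aaacba   read b → write a, move L, go to A
A | [_]aaaacba   read _ → write b, move R, go to A
A | b[a]aaacba   read a → write c, move R, go to C
C | bc[a]aacba   read a → write a, move R, go to A
A | bca[a]acba   read a → write c, move R, go to C
C | bcac[a]cba   read a → write a, move R, go to A
A | bcaca[c]ba   read c → write b, move L, go to C
C | bcac[a]bba   read a → write a, move R, go to A
A | bcaca[b]ba   read b → write c, move R, go to B
B | bcacac[b]a
Cell -3 holds b when M halts.

b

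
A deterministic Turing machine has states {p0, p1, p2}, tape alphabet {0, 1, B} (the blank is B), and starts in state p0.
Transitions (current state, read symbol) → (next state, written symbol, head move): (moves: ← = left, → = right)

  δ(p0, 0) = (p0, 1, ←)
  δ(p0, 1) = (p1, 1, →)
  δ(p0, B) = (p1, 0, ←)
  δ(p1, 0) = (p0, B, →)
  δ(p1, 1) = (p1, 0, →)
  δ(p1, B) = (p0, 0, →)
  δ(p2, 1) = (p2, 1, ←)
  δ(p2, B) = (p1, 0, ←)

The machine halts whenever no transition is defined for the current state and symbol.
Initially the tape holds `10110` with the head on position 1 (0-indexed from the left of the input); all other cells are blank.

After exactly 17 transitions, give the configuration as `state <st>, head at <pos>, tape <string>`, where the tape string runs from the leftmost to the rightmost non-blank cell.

state p1, head at 4, tape 100011

p0 | 1[0]110B   read 0 → write 1, move ←, go to p0
p0 | [1]1110B   read 1 → write 1, move →, go to p1
p1 | 1[1]110B   read 1 → write 0, move →, go to p1
p1 | 10[1]10B   read 1 → write 0, move →, go to p1
p1 | 100[1]0B   read 1 → write 0, move →, go to p1
p1 | 1000[0]B   read 0 → write B, move →, go to p0
p0 | 1000B[B]   read B → write 0, move ←, go to p1
p1 | 1000[B]0   read B → write 0, move →, go to p0
p0 | 10000[0]   read 0 → write 1, move ←, go to p0
p0 | 1000[0]1   read 0 → write 1, move ←, go to p0
p0 | 100[0]11   read 0 → write 1, move ←, go to p0
p0 | 10[0]111   read 0 → write 1, move ←, go to p0
p0 | 1[0]1111   read 0 → write 1, move ←, go to p0
p0 | [1]11111   read 1 → write 1, move →, go to p1
p1 | 1[1]1111   read 1 → write 0, move →, go to p1
p1 | 10[1]111   read 1 → write 0, move →, go to p1
p1 | 100[1]11   read 1 → write 0, move →, go to p1
p1 | 1000[1]1
After 17 steps: state p1, head at 4, tape 100011.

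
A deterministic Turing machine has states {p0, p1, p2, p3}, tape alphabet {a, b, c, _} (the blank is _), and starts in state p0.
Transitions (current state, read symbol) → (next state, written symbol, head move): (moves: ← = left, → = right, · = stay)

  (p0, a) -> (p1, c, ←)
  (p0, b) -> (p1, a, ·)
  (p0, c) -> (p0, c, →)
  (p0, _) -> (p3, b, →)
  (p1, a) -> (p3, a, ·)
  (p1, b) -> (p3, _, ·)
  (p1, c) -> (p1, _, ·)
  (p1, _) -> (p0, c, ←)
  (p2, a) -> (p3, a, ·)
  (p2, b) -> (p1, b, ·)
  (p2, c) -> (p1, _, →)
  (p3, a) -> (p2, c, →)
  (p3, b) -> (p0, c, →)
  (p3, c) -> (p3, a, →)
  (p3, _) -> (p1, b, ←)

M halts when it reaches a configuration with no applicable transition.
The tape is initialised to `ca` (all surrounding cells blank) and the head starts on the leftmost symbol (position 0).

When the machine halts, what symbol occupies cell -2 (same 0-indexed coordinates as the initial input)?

state=p0 head=0 tape=___[c]a__   (p0,c)→(p0,c,→)
state=p0 head=1 tape=___c[a]__   (p0,a)→(p1,c,←)
state=p1 head=0 tape=___[c]c__   (p1,c)→(p1,_,·)
state=p1 head=0 tape=___[_]c__   (p1,_)→(p0,c,←)
state=p0 head=-1 tape=__[_]cc__   (p0,_)→(p3,b,→)
state=p3 head=0 tape=__b[c]c__   (p3,c)→(p3,a,→)
state=p3 head=1 tape=__ba[c]__   (p3,c)→(p3,a,→)
state=p3 head=2 tape=__baa[_]_   (p3,_)→(p1,b,←)
state=p1 head=1 tape=__ba[a]b_   (p1,a)→(p3,a,·)
state=p3 head=1 tape=__ba[a]b_   (p3,a)→(p2,c,→)
state=p2 head=2 tape=__bac[b]_   (p2,b)→(p1,b,·)
state=p1 head=2 tape=__bac[b]_   (p1,b)→(p3,_,·)
state=p3 head=2 tape=__bac[_]_   (p3,_)→(p1,b,←)
state=p1 head=1 tape=__ba[c]b_   (p1,c)→(p1,_,·)
state=p1 head=1 tape=__ba[_]b_   (p1,_)→(p0,c,←)
state=p0 head=0 tape=__b[a]cb_   (p0,a)→(p1,c,←)
state=p1 head=-1 tape=__[b]ccb_   (p1,b)→(p3,_,·)
state=p3 head=-1 tape=__[_]ccb_   (p3,_)→(p1,b,←)
state=p1 head=-2 tape=_[_]bccb_   (p1,_)→(p0,c,←)
state=p0 head=-3 tape=[_]cbccb_   (p0,_)→(p3,b,→)
state=p3 head=-2 tape=b[c]bccb_   (p3,c)→(p3,a,→)
state=p3 head=-1 tape=ba[b]ccb_   (p3,b)→(p0,c,→)
state=p0 head=0 tape=bac[c]cb_   (p0,c)→(p0,c,→)
state=p0 head=1 tape=bacc[c]b_   (p0,c)→(p0,c,→)
state=p0 head=2 tape=baccc[b]_   (p0,b)→(p1,a,·)
state=p1 head=2 tape=baccc[a]_   (p1,a)→(p3,a,·)
state=p3 head=2 tape=baccc[a]_   (p3,a)→(p2,c,→)
state=p2 head=3 tape=bacccc[_]
Cell -2 holds a when M halts.

a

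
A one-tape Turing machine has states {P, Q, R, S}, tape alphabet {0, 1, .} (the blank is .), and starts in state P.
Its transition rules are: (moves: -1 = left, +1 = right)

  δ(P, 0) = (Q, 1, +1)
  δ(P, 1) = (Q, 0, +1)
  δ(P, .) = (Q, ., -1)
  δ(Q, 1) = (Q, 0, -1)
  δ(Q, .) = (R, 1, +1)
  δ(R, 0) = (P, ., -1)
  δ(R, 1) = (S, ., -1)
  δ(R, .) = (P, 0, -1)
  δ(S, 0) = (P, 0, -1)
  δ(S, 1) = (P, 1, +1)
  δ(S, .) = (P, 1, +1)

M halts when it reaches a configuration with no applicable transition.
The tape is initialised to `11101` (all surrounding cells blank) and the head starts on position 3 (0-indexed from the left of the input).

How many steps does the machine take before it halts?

24

state=P head=3 tape=.111[0]1.   (P,0)→(Q,1,+1)
state=Q head=4 tape=.1111[1].   (Q,1)→(Q,0,-1)
state=Q head=3 tape=.111[1]0.   (Q,1)→(Q,0,-1)
state=Q head=2 tape=.11[1]00.   (Q,1)→(Q,0,-1)
state=Q head=1 tape=.1[1]000.   (Q,1)→(Q,0,-1)
state=Q head=0 tape=.[1]0000.   (Q,1)→(Q,0,-1)
state=Q head=-1 tape=[.]00000.   (Q,.)→(R,1,+1)
state=R head=0 tape=1[0]0000.   (R,0)→(P,.,-1)
state=P head=-1 tape=[1].0000.   (P,1)→(Q,0,+1)
state=Q head=0 tape=0[.]0000.   (Q,.)→(R,1,+1)
state=R head=1 tape=01[0]000.   (R,0)→(P,.,-1)
state=P head=0 tape=0[1].000.   (P,1)→(Q,0,+1)
state=Q head=1 tape=00[.]000.   (Q,.)→(R,1,+1)
state=R head=2 tape=001[0]00.   (R,0)→(P,.,-1)
state=P head=1 tape=00[1].00.   (P,1)→(Q,0,+1)
state=Q head=2 tape=000[.]00.   (Q,.)→(R,1,+1)
state=R head=3 tape=0001[0]0.   (R,0)→(P,.,-1)
state=P head=2 tape=000[1].0.   (P,1)→(Q,0,+1)
state=Q head=3 tape=0000[.]0.   (Q,.)→(R,1,+1)
state=R head=4 tape=00001[0].   (R,0)→(P,.,-1)
state=P head=3 tape=0000[1]..   (P,1)→(Q,0,+1)
state=Q head=4 tape=00000[.].   (Q,.)→(R,1,+1)
state=R head=5 tape=000001[.]   (R,.)→(P,0,-1)
state=P head=4 tape=00000[1]0   (P,1)→(Q,0,+1)
state=Q head=5 tape=000000[0]
M halts after 24 transitions.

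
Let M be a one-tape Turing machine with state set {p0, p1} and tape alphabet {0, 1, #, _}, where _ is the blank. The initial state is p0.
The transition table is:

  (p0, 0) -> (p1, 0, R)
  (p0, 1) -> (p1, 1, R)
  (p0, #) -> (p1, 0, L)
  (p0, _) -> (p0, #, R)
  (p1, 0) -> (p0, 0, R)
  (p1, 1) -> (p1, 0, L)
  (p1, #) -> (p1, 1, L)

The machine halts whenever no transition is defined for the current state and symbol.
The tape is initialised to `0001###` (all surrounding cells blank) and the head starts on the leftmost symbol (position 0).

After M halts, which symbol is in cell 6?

p0 | [0]001###_   read 0 → write 0, move R, go to p1
p1 | 0[0]01###_   read 0 → write 0, move R, go to p0
p0 | 00[0]1###_   read 0 → write 0, move R, go to p1
p1 | 000[1]###_   read 1 → write 0, move L, go to p1
p1 | 00[0]0###_   read 0 → write 0, move R, go to p0
p0 | 000[0]###_   read 0 → write 0, move R, go to p1
p1 | 0000[#]##_   read # → write 1, move L, go to p1
p1 | 000[0]1##_   read 0 → write 0, move R, go to p0
p0 | 0000[1]##_   read 1 → write 1, move R, go to p1
p1 | 00001[#]#_   read # → write 1, move L, go to p1
p1 | 0000[1]1#_   read 1 → write 0, move L, go to p1
p1 | 000[0]01#_   read 0 → write 0, move R, go to p0
p0 | 0000[0]1#_   read 0 → write 0, move R, go to p1
p1 | 00000[1]#_   read 1 → write 0, move L, go to p1
p1 | 0000[0]0#_   read 0 → write 0, move R, go to p0
p0 | 00000[0]#_   read 0 → write 0, move R, go to p1
p1 | 000000[#]_   read # → write 1, move L, go to p1
p1 | 00000[0]1_   read 0 → write 0, move R, go to p0
p0 | 000000[1]_   read 1 → write 1, move R, go to p1
p1 | 0000001[_]
Cell 6 holds 1 when M halts.

1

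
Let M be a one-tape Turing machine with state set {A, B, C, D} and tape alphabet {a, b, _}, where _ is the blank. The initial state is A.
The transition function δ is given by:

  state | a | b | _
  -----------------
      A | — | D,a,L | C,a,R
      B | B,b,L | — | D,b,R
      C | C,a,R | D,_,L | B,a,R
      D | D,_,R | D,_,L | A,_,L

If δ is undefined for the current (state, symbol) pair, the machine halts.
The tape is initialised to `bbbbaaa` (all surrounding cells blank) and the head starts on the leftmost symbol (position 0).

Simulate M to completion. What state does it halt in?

state=A head=0 tape=_____[b]bbbaaa   (A,b)→(D,a,L)
state=D head=-1 tape=____[_]abbbaaa   (D,_)→(A,_,L)
state=A head=-2 tape=___[_]_abbbaaa   (A,_)→(C,a,R)
state=C head=-1 tape=___a[_]abbbaaa   (C,_)→(B,a,R)
state=B head=0 tape=___aa[a]bbbaaa   (B,a)→(B,b,L)
state=B head=-1 tape=___a[a]bbbbaaa   (B,a)→(B,b,L)
state=B head=-2 tape=___[a]bbbbbaaa   (B,a)→(B,b,L)
state=B head=-3 tape=__[_]bbbbbbaaa   (B,_)→(D,b,R)
state=D head=-2 tape=__b[b]bbbbbaaa   (D,b)→(D,_,L)
state=D head=-3 tape=__[b]_bbbbbaaa   (D,b)→(D,_,L)
state=D head=-4 tape=_[_]__bbbbbaaa   (D,_)→(A,_,L)
state=A head=-5 tape=[_]___bbbbbaaa   (A,_)→(C,a,R)
state=C head=-4 tape=a[_]__bbbbbaaa   (C,_)→(B,a,R)
state=B head=-3 tape=aa[_]_bbbbbaaa   (B,_)→(D,b,R)
state=D head=-2 tape=aab[_]bbbbbaaa   (D,_)→(A,_,L)
state=A head=-3 tape=aa[b]_bbbbbaaa   (A,b)→(D,a,L)
state=D head=-4 tape=a[a]a_bbbbbaaa   (D,a)→(D,_,R)
state=D head=-3 tape=a_[a]_bbbbbaaa   (D,a)→(D,_,R)
state=D head=-2 tape=a__[_]bbbbbaaa   (D,_)→(A,_,L)
state=A head=-3 tape=a_[_]_bbbbbaaa   (A,_)→(C,a,R)
state=C head=-2 tape=a_a[_]bbbbbaaa   (C,_)→(B,a,R)
state=B head=-1 tape=a_aa[b]bbbbaaa
No transition is defined for (B, b); M halts in state B.

B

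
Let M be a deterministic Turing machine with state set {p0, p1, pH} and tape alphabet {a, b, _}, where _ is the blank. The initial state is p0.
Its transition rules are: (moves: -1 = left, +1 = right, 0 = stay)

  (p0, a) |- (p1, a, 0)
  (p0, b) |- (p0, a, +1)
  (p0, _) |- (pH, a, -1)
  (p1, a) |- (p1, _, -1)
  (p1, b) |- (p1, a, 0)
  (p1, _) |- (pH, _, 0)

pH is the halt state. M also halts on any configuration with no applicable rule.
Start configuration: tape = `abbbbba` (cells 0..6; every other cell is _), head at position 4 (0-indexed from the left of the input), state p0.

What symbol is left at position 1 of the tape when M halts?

_

p0 | _abbb[b]ba   read b → write a, move +1, go to p0
p0 | _abbba[b]a   read b → write a, move +1, go to p0
p0 | _abbbaa[a]   read a → write a, move 0, go to p1
p1 | _abbbaa[a]   read a → write _, move -1, go to p1
p1 | _abbba[a]_   read a → write _, move -1, go to p1
p1 | _abbb[a]__   read a → write _, move -1, go to p1
p1 | _abb[b]___   read b → write a, move 0, go to p1
p1 | _abb[a]___   read a → write _, move -1, go to p1
p1 | _ab[b]____   read b → write a, move 0, go to p1
p1 | _ab[a]____   read a → write _, move -1, go to p1
p1 | _a[b]_____   read b → write a, move 0, go to p1
p1 | _a[a]_____   read a → write _, move -1, go to p1
p1 | _[a]______   read a → write _, move -1, go to p1
p1 | [_]_______   read _ → write _, move 0, go to pH
pH | [_]_______
Cell 1 holds _ when M halts.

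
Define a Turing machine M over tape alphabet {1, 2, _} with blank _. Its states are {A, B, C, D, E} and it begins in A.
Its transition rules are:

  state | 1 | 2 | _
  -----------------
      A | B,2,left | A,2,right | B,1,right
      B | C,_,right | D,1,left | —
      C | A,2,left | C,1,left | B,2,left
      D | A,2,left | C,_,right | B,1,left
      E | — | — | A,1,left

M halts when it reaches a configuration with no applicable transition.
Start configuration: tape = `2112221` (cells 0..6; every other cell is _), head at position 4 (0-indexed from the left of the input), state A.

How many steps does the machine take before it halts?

state=A head=4 tape=__2112[2]21   (A,2)→(A,2,right)
state=A head=5 tape=__21122[2]1   (A,2)→(A,2,right)
state=A head=6 tape=__211222[1]   (A,1)→(B,2,left)
state=B head=5 tape=__21122[2]2   (B,2)→(D,1,left)
state=D head=4 tape=__2112[2]12   (D,2)→(C,_,right)
state=C head=5 tape=__2112_[1]2   (C,1)→(A,2,left)
state=A head=4 tape=__2112[_]22   (A,_)→(B,1,right)
state=B head=5 tape=__21121[2]2   (B,2)→(D,1,left)
state=D head=4 tape=__2112[1]12   (D,1)→(A,2,left)
state=A head=3 tape=__211[2]212   (A,2)→(A,2,right)
state=A head=4 tape=__2112[2]12   (A,2)→(A,2,right)
state=A head=5 tape=__21122[1]2   (A,1)→(B,2,left)
state=B head=4 tape=__2112[2]22   (B,2)→(D,1,left)
state=D head=3 tape=__211[2]122   (D,2)→(C,_,right)
state=C head=4 tape=__211_[1]22   (C,1)→(A,2,left)
state=A head=3 tape=__211[_]222   (A,_)→(B,1,right)
state=B head=4 tape=__2111[2]22   (B,2)→(D,1,left)
state=D head=3 tape=__211[1]122   (D,1)→(A,2,left)
state=A head=2 tape=__21[1]2122   (A,1)→(B,2,left)
state=B head=1 tape=__2[1]22122   (B,1)→(C,_,right)
state=C head=2 tape=__2_[2]2122   (C,2)→(C,1,left)
state=C head=1 tape=__2[_]12122   (C,_)→(B,2,left)
state=B head=0 tape=__[2]212122   (B,2)→(D,1,left)
state=D head=-1 tape=_[_]1212122   (D,_)→(B,1,left)
state=B head=-2 tape=[_]11212122
M halts after 24 transitions.

24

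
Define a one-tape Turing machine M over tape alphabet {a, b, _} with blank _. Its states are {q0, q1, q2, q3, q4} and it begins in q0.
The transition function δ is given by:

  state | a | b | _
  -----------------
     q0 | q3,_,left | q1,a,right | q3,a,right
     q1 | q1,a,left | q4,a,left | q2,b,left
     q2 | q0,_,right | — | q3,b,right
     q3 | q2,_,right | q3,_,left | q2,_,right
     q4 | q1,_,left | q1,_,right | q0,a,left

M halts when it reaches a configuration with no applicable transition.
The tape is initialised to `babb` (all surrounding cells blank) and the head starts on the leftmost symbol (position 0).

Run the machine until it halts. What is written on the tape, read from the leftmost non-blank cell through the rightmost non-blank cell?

b__b_b

state=q0 head=0 tape=___[b]abb   (q0,b)→(q1,a,right)
state=q1 head=1 tape=___a[a]bb   (q1,a)→(q1,a,left)
state=q1 head=0 tape=___[a]abb   (q1,a)→(q1,a,left)
state=q1 head=-1 tape=__[_]aabb   (q1,_)→(q2,b,left)
state=q2 head=-2 tape=_[_]baabb   (q2,_)→(q3,b,right)
state=q3 head=-1 tape=_b[b]aabb   (q3,b)→(q3,_,left)
state=q3 head=-2 tape=_[b]_aabb   (q3,b)→(q3,_,left)
state=q3 head=-3 tape=[_]__aabb   (q3,_)→(q2,_,right)
state=q2 head=-2 tape=_[_]_aabb   (q2,_)→(q3,b,right)
state=q3 head=-1 tape=_b[_]aabb   (q3,_)→(q2,_,right)
state=q2 head=0 tape=_b_[a]abb   (q2,a)→(q0,_,right)
state=q0 head=1 tape=_b__[a]bb   (q0,a)→(q3,_,left)
state=q3 head=0 tape=_b_[_]_bb   (q3,_)→(q2,_,right)
state=q2 head=1 tape=_b__[_]bb   (q2,_)→(q3,b,right)
state=q3 head=2 tape=_b__b[b]b   (q3,b)→(q3,_,left)
state=q3 head=1 tape=_b__[b]_b   (q3,b)→(q3,_,left)
state=q3 head=0 tape=_b_[_]__b   (q3,_)→(q2,_,right)
state=q2 head=1 tape=_b__[_]_b   (q2,_)→(q3,b,right)
state=q3 head=2 tape=_b__b[_]b   (q3,_)→(q2,_,right)
state=q2 head=3 tape=_b__b_[b]
The non-blank tape span at halt is b__b_b.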